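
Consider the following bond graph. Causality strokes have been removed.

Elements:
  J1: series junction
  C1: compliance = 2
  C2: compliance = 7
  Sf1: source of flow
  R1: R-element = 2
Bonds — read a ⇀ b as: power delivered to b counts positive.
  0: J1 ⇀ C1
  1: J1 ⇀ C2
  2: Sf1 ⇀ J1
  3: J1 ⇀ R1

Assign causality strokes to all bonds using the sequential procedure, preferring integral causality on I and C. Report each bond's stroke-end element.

bond 2 |Sf1  (source Sf1 imposes f)
bond 0 |J1  (common-f at J1 fixed by 2)
bond 1 |J1  (J1 flow already set via bond 2)
bond 3 |J1  (1-jn J1 has f-setter on 2)

b0 stroke→J1
b1 stroke→J1
b2 stroke→Sf1
b3 stroke→J1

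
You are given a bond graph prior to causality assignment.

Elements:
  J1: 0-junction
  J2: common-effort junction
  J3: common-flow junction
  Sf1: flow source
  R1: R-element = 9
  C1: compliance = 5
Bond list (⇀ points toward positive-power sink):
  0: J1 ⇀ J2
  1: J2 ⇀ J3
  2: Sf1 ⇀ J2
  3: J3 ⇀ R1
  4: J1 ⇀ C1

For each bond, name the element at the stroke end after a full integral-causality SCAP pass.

#0 →J2
#1 →J3
#2 →Sf1
#3 →R1
#4 →J1

bond 2 stroke→Sf1  (Sf1: flow source, stroke at near end)
bond 4 stroke→J1  (C1 integral (e out))
bond 0 stroke→J2  (common-e at J1 fixed by 4)
bond 1 stroke→J3  (common-e at J2 fixed by 0)
bond 3 stroke→R1  (closing 1-jn rule on J3)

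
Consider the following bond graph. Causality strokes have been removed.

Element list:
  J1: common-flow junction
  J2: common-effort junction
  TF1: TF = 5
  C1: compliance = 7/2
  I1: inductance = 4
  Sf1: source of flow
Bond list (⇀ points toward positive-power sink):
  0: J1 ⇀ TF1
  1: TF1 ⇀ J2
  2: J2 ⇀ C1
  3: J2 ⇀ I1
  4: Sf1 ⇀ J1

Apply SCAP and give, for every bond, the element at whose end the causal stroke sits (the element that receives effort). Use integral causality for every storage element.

b4 stroke→Sf1  (Sf1: flow source, stroke at near end)
b0 stroke→J1  (common-f at J1 fixed by 4)
b1 stroke→TF1  (TF1 one-in-one-out from 0)
b2 stroke→J2  (C1: C, integral causality)
b3 stroke→I1  (0-jn J2 has e-setter on 2)

bond 0 →J1
bond 1 →TF1
bond 2 →J2
bond 3 →I1
bond 4 →Sf1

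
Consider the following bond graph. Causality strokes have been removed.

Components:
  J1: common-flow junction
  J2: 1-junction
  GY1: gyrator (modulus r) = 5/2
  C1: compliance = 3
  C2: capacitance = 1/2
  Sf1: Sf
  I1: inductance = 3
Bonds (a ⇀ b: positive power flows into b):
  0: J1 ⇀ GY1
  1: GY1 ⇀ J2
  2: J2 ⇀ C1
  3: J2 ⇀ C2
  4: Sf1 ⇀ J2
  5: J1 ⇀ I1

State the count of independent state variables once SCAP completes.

3  (C1, C2, I1 all integral)

bond 4 →Sf1  (Sf1: flow source, stroke at near end)
bond 1 →J2  (J2: bond 4 brought flow, rest push out)
bond 2 →J2  (J2: bond 4 brought flow, rest push out)
bond 3 →J2  (1-jn J2 has f-setter on 4)
bond 0 →J1  (through GY1, causality inverts; strokes same side of GY1)
bond 5 →I1  (J1: last free bond brings flow in)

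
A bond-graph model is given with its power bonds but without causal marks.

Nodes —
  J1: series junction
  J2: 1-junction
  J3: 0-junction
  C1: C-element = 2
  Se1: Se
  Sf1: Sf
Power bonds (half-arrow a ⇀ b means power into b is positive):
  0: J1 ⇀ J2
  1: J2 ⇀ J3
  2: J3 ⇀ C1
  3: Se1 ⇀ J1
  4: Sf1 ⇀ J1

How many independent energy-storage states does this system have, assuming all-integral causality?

1  (C1 all integral)

#3 stroke→J1  (Se1 (Se) sets effort on bond)
#4 stroke→Sf1  (Sf1 (Sf) sets flow on bond)
#0 stroke→J1  (J1: bond 4 brought flow, rest push out)
#1 stroke→J2  (1-jn J2 has f-setter on 0)
#2 stroke→J3  (closing 0-jn rule on J3)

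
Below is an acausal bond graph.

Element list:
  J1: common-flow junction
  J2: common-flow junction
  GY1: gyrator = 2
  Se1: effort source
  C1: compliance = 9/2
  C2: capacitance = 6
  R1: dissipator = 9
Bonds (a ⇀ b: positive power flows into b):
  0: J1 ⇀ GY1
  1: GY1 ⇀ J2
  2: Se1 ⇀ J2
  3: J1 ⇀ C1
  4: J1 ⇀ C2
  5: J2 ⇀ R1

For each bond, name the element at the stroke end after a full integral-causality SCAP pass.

#2 stroke at J2  (source Se1 imposes e)
#3 stroke at J1  (C1: C, integral causality)
#4 stroke at J1  (prefer integral on C2)
#0 stroke at GY1  (only one flow-in slot at J1)
#1 stroke at GY1  (GY GY1: same side as bond 0)
#5 stroke at J2  (common-f at J2 fixed by 1)

β0 stroke→GY1
β1 stroke→GY1
β2 stroke→J2
β3 stroke→J1
β4 stroke→J1
β5 stroke→J2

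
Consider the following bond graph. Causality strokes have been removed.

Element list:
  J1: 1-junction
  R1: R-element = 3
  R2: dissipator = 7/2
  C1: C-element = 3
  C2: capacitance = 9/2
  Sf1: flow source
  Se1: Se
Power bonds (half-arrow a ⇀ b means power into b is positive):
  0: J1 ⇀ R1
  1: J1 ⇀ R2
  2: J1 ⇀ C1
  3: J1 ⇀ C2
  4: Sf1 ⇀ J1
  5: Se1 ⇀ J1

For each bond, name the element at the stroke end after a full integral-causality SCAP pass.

#0 stroke at J1
#1 stroke at J1
#2 stroke at J1
#3 stroke at J1
#4 stroke at Sf1
#5 stroke at J1

#4 stroke→Sf1  (Sf1: flow source, stroke at near end)
#5 stroke→J1  (source Se1 imposes e)
#0 stroke→J1  (1-jn J1 has f-setter on 4)
#1 stroke→J1  (common-f at J1 fixed by 4)
#2 stroke→J1  (common-f at J1 fixed by 4)
#3 stroke→J1  (J1: bond 4 brought flow, rest push out)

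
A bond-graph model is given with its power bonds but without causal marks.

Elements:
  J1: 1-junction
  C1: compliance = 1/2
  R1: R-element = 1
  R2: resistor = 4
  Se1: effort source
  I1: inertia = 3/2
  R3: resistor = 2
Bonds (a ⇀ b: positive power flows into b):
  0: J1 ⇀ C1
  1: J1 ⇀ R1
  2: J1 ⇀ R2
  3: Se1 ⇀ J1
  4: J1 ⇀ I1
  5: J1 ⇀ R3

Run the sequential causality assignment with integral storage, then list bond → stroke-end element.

bond 0 |J1
bond 1 |J1
bond 2 |J1
bond 3 |J1
bond 4 |I1
bond 5 |J1

#3 stroke→J1  (Se1 (Se) sets effort on bond)
#0 stroke→J1  (prefer integral on C1)
#4 stroke→I1  (I1: I, integral causality)
#1 stroke→J1  (common-f at J1 fixed by 4)
#2 stroke→J1  (1-jn J1 has f-setter on 4)
#5 stroke→J1  (J1 flow already set via bond 4)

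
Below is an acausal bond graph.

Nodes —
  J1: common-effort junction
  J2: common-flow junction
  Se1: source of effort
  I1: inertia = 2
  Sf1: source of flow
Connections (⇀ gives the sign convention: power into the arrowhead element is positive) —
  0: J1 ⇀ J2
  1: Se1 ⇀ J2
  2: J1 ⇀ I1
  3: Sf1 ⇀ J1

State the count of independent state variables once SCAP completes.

b1 |J2  (Se1 fixes effort; stroke away)
b3 |Sf1  (source Sf1 imposes f)
b0 |J1  (J2: last free bond brings flow in)
b2 |I1  (J1: bond 0 brought effort, rest push out)

1  (I1 all integral)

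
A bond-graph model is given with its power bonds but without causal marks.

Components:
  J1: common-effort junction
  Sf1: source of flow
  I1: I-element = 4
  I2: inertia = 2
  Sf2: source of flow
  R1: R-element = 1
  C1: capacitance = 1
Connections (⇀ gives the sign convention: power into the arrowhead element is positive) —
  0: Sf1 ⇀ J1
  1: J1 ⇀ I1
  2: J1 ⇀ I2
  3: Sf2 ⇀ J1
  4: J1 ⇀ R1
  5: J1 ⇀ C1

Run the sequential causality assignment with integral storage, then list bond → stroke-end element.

b0 |Sf1
b1 |I1
b2 |I2
b3 |Sf2
b4 |R1
b5 |J1

β0 |Sf1  (Sf1: flow source, stroke at near end)
β3 |Sf2  (source Sf2 imposes f)
β1 |I1  (I1 integral (f out))
β2 |I2  (I2 integral (f out))
β5 |J1  (C1: C, integral causality)
β4 |R1  (J1: bond 5 brought effort, rest push out)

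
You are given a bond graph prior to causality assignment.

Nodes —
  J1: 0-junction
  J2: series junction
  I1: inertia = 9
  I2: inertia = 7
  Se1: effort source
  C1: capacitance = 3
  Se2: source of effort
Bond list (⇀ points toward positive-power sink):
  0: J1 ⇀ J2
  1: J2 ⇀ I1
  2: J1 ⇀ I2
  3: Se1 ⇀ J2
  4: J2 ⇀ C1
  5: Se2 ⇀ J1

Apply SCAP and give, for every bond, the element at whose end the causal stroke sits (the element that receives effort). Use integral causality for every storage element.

#3 stroke at J2  (Se1 fixes effort; stroke away)
#5 stroke at J1  (Se2 (Se) sets effort on bond)
#0 stroke at J2  (0-jn J1 has e-setter on 5)
#2 stroke at I2  (J1: bond 5 brought effort, rest push out)
#1 stroke at I1  (I1 integral (f out))
#4 stroke at J2  (J2 flow already set via bond 1)

β0 →J2
β1 →I1
β2 →I2
β3 →J2
β4 →J2
β5 →J1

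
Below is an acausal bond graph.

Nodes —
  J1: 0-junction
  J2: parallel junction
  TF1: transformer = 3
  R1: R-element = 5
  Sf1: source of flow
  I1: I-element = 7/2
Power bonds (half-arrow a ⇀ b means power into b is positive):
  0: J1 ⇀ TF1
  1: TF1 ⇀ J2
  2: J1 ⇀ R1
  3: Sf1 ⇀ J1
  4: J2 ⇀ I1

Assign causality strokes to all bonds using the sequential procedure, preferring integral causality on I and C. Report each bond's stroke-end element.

b0 stroke at TF1
b1 stroke at J2
b2 stroke at J1
b3 stroke at Sf1
b4 stroke at I1

b3 →Sf1  (Sf1 fixes flow; stroke at Sf1)
b4 →I1  (I1: I, integral causality)
b1 →J2  (J2: last free bond brings effort in)
b0 →TF1  (TF1 one-in-one-out from 1)
b2 →J1  (closing 0-jn rule on J1)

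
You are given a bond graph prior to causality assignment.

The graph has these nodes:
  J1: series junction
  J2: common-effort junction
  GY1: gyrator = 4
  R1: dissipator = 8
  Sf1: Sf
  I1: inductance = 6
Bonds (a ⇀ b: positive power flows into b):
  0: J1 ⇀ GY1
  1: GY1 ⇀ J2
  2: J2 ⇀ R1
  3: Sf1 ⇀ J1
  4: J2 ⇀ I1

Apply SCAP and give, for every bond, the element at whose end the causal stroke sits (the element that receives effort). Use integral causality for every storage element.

β0 stroke→J1
β1 stroke→J2
β2 stroke→R1
β3 stroke→Sf1
β4 stroke→I1

β3 →Sf1  (Sf1 (Sf) sets flow on bond)
β0 →J1  (J1: bond 3 brought flow, rest push out)
β1 →J2  (GY1: gyrator matches bond 0)
β2 →R1  (0-jn J2 has e-setter on 1)
β4 →I1  (J2 effort already set via bond 1)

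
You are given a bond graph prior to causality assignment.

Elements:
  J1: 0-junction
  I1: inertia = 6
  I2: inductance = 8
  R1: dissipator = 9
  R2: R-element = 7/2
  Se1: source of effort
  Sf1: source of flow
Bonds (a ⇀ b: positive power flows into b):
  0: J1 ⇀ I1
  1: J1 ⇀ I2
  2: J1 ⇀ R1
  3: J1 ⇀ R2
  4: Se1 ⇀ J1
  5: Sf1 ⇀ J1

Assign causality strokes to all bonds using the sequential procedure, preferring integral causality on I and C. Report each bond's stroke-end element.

b4 |J1  (source Se1 imposes e)
b5 |Sf1  (Sf1: flow source, stroke at near end)
b0 |I1  (J1: bond 4 brought effort, rest push out)
b1 |I2  (J1: bond 4 brought effort, rest push out)
b2 |R1  (0-jn J1 has e-setter on 4)
b3 |R2  (J1: bond 4 brought effort, rest push out)

bond 0 →I1
bond 1 →I2
bond 2 →R1
bond 3 →R2
bond 4 →J1
bond 5 →Sf1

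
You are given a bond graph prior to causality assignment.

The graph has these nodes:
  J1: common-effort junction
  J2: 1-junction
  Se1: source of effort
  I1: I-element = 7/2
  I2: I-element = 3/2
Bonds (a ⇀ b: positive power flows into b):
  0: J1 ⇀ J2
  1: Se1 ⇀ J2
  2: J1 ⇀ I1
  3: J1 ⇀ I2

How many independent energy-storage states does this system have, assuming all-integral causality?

β1 |J2  (Se1: effort source, stroke at far end)
β0 |J1  (only one flow-in slot at J2)
β2 |I1  (0-jn J1 has e-setter on 0)
β3 |I2  (common-e at J1 fixed by 0)

2  (I1, I2 all integral)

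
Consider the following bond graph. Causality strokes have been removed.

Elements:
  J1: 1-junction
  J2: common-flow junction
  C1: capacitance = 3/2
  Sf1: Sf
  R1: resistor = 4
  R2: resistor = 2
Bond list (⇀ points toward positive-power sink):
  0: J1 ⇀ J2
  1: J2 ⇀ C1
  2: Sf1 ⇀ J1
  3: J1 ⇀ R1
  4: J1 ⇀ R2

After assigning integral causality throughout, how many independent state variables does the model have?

b2 |Sf1  (source Sf1 imposes f)
b0 |J1  (common-f at J1 fixed by 2)
b3 |J1  (J1: bond 2 brought flow, rest push out)
b4 |J1  (1-jn J1 has f-setter on 2)
b1 |J2  (J2: bond 0 brought flow, rest push out)

1  (C1 all integral)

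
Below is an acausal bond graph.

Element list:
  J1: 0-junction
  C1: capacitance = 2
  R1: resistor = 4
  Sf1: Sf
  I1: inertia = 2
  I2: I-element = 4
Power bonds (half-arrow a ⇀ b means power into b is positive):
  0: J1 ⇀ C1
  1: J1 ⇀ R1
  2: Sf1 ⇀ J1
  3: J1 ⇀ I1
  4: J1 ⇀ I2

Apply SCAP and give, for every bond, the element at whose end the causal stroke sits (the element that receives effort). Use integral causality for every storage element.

β0 |J1
β1 |R1
β2 |Sf1
β3 |I1
β4 |I2

#2 |Sf1  (source Sf1 imposes f)
#0 |J1  (prefer integral on C1)
#1 |R1  (common-e at J1 fixed by 0)
#3 |I1  (J1 effort already set via bond 0)
#4 |I2  (common-e at J1 fixed by 0)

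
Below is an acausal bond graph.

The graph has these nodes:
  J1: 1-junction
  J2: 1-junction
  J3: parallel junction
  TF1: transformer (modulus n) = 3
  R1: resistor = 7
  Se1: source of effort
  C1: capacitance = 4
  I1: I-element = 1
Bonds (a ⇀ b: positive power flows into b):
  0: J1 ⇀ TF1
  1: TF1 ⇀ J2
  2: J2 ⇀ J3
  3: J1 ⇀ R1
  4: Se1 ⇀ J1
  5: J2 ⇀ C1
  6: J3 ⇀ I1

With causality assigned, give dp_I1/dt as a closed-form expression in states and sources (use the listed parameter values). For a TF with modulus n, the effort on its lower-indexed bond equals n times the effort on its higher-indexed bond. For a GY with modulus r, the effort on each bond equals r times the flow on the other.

β4 stroke→J1  (Se1 (Se) sets effort on bond)
β5 stroke→J2  (C1 outputs effort q/C1)
β6 stroke→I1  (prefer integral on I1)
β2 stroke→J3  (J3 needs exactly one e-in)
β1 stroke→J2  (1-jn J2 has f-setter on 2)
β0 stroke→TF1  (TF1 one-in-one-out from 1)
β3 stroke→J1  (J1: bond 0 brought flow, rest push out)

dp_I1/dt = E_Se1/3 - 7*p_I1/9 - q_C1/4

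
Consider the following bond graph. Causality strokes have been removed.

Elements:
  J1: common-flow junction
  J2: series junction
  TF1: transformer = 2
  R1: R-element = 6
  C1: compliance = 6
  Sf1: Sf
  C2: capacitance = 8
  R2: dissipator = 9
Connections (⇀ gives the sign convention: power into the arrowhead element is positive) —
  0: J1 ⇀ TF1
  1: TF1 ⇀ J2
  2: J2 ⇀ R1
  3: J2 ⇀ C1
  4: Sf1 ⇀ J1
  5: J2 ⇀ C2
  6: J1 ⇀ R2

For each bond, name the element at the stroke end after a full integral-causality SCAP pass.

β0 stroke→J1
β1 stroke→TF1
β2 stroke→J2
β3 stroke→J2
β4 stroke→Sf1
β5 stroke→J2
β6 stroke→J1

b4 |Sf1  (source Sf1 imposes f)
b0 |J1  (1-jn J1 has f-setter on 4)
b6 |J1  (1-jn J1 has f-setter on 4)
b1 |TF1  (through TF1, causality passes straight; one stroke at TF1)
b2 |J2  (J2: bond 1 brought flow, rest push out)
b3 |J2  (J2 flow already set via bond 1)
b5 |J2  (1-jn J2 has f-setter on 1)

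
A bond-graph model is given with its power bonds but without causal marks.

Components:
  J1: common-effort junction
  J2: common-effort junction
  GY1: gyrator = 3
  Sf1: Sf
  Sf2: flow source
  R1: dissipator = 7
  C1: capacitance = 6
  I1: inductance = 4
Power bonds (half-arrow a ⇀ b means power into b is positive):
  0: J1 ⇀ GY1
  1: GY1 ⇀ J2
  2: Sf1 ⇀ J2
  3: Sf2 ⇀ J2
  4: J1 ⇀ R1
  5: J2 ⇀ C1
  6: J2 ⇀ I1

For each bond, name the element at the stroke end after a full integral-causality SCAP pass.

#2 stroke→Sf1  (source Sf1 imposes f)
#3 stroke→Sf2  (source Sf2 imposes f)
#5 stroke→J2  (prefer integral on C1)
#1 stroke→GY1  (J2: bond 5 brought effort, rest push out)
#6 stroke→I1  (0-jn J2 has e-setter on 5)
#0 stroke→GY1  (GY1 both-in/both-out from 1)
#4 stroke→J1  (only one effort-in slot at J1)

bond 0 stroke→GY1
bond 1 stroke→GY1
bond 2 stroke→Sf1
bond 3 stroke→Sf2
bond 4 stroke→J1
bond 5 stroke→J2
bond 6 stroke→I1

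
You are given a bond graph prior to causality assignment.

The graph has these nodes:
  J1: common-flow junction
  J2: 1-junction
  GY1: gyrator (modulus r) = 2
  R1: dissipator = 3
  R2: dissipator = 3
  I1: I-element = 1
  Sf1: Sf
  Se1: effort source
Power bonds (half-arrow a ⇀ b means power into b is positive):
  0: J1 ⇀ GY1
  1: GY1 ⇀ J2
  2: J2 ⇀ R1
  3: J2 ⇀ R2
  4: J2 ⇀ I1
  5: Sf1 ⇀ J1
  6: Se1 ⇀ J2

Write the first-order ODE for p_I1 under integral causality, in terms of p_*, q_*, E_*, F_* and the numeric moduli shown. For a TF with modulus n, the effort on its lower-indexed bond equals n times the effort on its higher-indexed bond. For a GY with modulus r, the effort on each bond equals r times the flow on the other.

dp_I1/dt = E_Se1 + 2*F_Sf1 - 6*p_I1

#5 stroke→Sf1  (source Sf1 imposes f)
#6 stroke→J2  (Se1: effort source, stroke at far end)
#0 stroke→J1  (common-f at J1 fixed by 5)
#1 stroke→J2  (GY1 both-in/both-out from 0)
#4 stroke→I1  (prefer integral on I1)
#2 stroke→J2  (1-jn J2 has f-setter on 4)
#3 stroke→J2  (common-f at J2 fixed by 4)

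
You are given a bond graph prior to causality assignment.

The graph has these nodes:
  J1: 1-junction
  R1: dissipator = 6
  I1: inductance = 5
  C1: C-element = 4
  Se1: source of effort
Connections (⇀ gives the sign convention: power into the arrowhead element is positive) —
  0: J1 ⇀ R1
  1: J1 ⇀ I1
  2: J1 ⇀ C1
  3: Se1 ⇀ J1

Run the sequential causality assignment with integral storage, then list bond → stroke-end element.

β0 stroke→J1
β1 stroke→I1
β2 stroke→J1
β3 stroke→J1

β3 →J1  (Se1: effort source, stroke at far end)
β1 →I1  (I1: I, integral causality)
β0 →J1  (J1 flow already set via bond 1)
β2 →J1  (J1 flow already set via bond 1)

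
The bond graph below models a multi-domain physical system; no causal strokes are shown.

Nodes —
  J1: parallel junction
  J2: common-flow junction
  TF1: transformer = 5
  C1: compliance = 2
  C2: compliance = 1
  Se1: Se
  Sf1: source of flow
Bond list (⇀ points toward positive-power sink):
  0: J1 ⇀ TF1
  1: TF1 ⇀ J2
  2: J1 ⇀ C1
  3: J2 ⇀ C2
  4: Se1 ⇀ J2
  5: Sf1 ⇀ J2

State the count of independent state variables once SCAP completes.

2  (C1, C2 all integral)

bond 4 stroke at J2  (Se1: effort source, stroke at far end)
bond 5 stroke at Sf1  (Sf1 fixes flow; stroke at Sf1)
bond 1 stroke at J2  (J2: bond 5 brought flow, rest push out)
bond 3 stroke at J2  (common-f at J2 fixed by 5)
bond 0 stroke at TF1  (TF1 one-in-one-out from 1)
bond 2 stroke at J1  (closing 0-jn rule on J1)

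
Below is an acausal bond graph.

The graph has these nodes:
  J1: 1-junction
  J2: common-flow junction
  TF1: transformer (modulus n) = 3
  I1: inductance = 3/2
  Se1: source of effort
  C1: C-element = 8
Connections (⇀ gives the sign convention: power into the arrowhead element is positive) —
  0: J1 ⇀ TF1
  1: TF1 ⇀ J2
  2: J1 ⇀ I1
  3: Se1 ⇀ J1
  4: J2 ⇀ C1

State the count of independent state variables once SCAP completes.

#3 stroke at J1  (Se1: effort source, stroke at far end)
#2 stroke at I1  (prefer integral on I1)
#0 stroke at J1  (1-jn J1 has f-setter on 2)
#1 stroke at TF1  (TF TF1: opposite of bond 0)
#4 stroke at J2  (1-jn J2 has f-setter on 1)

2  (C1, I1 all integral)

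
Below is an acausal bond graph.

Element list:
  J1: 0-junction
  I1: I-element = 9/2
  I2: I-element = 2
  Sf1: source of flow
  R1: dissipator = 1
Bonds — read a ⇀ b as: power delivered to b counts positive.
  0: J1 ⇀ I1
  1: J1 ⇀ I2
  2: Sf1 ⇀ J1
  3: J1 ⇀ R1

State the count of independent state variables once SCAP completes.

2  (I1, I2 all integral)

#2 stroke at Sf1  (Sf1 fixes flow; stroke at Sf1)
#0 stroke at I1  (I1 integral (f out))
#1 stroke at I2  (I2 outputs flow p/I2)
#3 stroke at J1  (closing 0-jn rule on J1)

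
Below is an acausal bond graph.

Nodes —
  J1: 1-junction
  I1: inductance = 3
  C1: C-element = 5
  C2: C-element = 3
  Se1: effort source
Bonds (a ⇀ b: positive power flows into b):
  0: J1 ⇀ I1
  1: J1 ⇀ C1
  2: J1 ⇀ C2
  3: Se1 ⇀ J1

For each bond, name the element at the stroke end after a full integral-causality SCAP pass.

#3 |J1  (Se1: effort source, stroke at far end)
#0 |I1  (I1: I, integral causality)
#1 |J1  (common-f at J1 fixed by 0)
#2 |J1  (1-jn J1 has f-setter on 0)

b0 stroke at I1
b1 stroke at J1
b2 stroke at J1
b3 stroke at J1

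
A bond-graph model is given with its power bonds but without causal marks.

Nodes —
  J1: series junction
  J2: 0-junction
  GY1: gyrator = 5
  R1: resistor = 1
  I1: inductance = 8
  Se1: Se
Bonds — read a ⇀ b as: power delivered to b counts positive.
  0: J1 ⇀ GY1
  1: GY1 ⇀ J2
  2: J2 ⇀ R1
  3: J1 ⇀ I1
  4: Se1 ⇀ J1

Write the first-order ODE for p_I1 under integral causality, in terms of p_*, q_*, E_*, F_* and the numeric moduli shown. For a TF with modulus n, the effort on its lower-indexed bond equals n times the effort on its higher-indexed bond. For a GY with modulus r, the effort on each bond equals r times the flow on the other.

β4 stroke at J1  (Se1 fixes effort; stroke away)
β3 stroke at I1  (prefer integral on I1)
β0 stroke at J1  (common-f at J1 fixed by 3)
β1 stroke at J2  (GY GY1: same side as bond 0)
β2 stroke at R1  (J2: bond 1 brought effort, rest push out)

dp_I1/dt = E_Se1 - 25*p_I1/8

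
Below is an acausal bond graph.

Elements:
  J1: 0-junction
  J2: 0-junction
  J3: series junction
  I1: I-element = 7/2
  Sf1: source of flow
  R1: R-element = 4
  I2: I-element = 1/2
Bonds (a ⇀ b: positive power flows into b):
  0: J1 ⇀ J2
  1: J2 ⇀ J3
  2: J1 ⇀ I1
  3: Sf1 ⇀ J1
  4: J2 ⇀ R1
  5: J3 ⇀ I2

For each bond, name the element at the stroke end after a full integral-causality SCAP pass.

bond 0 stroke at J1
bond 1 stroke at J3
bond 2 stroke at I1
bond 3 stroke at Sf1
bond 4 stroke at J2
bond 5 stroke at I2

b3 stroke at Sf1  (Sf1: flow source, stroke at near end)
b2 stroke at I1  (I1: I, integral causality)
b0 stroke at J1  (J1: last free bond brings effort in)
b5 stroke at I2  (prefer integral on I2)
b1 stroke at J3  (common-f at J3 fixed by 5)
b4 stroke at J2  (J2 needs exactly one e-in)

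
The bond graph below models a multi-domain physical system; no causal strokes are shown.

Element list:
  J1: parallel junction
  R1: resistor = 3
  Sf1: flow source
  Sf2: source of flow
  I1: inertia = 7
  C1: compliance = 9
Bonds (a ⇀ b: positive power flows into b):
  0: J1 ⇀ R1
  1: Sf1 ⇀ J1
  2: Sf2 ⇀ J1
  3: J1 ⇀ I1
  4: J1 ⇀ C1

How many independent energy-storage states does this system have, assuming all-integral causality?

bond 1 stroke→Sf1  (Sf1 (Sf) sets flow on bond)
bond 2 stroke→Sf2  (Sf2 fixes flow; stroke at Sf2)
bond 3 stroke→I1  (I1: I, integral causality)
bond 4 stroke→J1  (C1: C, integral causality)
bond 0 stroke→R1  (J1 effort already set via bond 4)

2  (C1, I1 all integral)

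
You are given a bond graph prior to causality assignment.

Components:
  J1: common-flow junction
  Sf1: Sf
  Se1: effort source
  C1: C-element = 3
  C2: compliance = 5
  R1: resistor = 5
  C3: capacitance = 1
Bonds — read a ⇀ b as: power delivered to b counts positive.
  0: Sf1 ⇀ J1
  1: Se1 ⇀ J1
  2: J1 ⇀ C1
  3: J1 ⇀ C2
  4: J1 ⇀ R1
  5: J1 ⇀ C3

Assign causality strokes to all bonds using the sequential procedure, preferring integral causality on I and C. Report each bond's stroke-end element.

b0 |Sf1
b1 |J1
b2 |J1
b3 |J1
b4 |J1
b5 |J1

β0 →Sf1  (source Sf1 imposes f)
β1 →J1  (Se1 fixes effort; stroke away)
β2 →J1  (J1 flow already set via bond 0)
β3 →J1  (common-f at J1 fixed by 0)
β4 →J1  (J1: bond 0 brought flow, rest push out)
β5 →J1  (J1 flow already set via bond 0)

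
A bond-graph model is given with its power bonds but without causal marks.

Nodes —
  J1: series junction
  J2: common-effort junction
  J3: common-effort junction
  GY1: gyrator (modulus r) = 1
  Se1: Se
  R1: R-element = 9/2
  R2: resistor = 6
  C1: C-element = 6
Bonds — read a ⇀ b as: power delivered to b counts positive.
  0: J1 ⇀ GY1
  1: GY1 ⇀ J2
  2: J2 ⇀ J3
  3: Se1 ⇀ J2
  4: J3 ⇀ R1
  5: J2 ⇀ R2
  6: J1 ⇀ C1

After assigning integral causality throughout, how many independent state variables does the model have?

1  (C1 all integral)

β3 stroke at J2  (Se1: effort source, stroke at far end)
β1 stroke at GY1  (J2 effort already set via bond 3)
β2 stroke at J3  (0-jn J2 has e-setter on 3)
β5 stroke at R2  (0-jn J2 has e-setter on 3)
β4 stroke at R1  (J3: bond 2 brought effort, rest push out)
β0 stroke at GY1  (GY1 both-in/both-out from 1)
β6 stroke at J1  (common-f at J1 fixed by 0)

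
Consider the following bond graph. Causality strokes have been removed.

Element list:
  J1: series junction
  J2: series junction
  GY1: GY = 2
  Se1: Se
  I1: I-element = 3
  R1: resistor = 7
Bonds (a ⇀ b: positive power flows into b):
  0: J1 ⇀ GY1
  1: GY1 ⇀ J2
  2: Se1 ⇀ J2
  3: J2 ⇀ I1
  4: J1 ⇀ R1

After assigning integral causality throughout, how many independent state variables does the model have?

1  (I1 all integral)

b2 stroke at J2  (Se1 (Se) sets effort on bond)
b3 stroke at I1  (I1 integral (f out))
b1 stroke at J2  (common-f at J2 fixed by 3)
b0 stroke at J1  (GY1: gyrator matches bond 1)
b4 stroke at R1  (J1: last free bond brings flow in)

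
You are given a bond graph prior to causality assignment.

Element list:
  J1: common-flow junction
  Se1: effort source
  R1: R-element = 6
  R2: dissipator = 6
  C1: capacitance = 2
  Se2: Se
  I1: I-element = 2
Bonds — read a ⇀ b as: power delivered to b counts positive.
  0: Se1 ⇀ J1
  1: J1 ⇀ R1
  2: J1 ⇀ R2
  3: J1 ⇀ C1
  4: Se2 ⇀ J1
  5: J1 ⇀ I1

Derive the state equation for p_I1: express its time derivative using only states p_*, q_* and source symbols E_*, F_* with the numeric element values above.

β0 →J1  (source Se1 imposes e)
β4 →J1  (source Se2 imposes e)
β3 →J1  (C1 integral (e out))
β5 →I1  (I1: I, integral causality)
β1 →J1  (J1: bond 5 brought flow, rest push out)
β2 →J1  (1-jn J1 has f-setter on 5)

dp_I1/dt = E_Se1 + E_Se2 - 6*p_I1 - q_C1/2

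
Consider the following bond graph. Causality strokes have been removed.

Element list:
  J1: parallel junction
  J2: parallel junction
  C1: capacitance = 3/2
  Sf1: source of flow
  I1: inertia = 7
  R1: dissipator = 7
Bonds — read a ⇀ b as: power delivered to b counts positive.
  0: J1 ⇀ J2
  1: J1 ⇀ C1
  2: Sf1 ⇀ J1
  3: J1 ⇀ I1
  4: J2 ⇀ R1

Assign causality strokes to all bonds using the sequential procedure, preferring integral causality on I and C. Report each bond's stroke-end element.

#2 stroke at Sf1  (Sf1 (Sf) sets flow on bond)
#1 stroke at J1  (prefer integral on C1)
#0 stroke at J2  (common-e at J1 fixed by 1)
#3 stroke at I1  (0-jn J1 has e-setter on 1)
#4 stroke at R1  (J2 effort already set via bond 0)

bond 0 |J2
bond 1 |J1
bond 2 |Sf1
bond 3 |I1
bond 4 |R1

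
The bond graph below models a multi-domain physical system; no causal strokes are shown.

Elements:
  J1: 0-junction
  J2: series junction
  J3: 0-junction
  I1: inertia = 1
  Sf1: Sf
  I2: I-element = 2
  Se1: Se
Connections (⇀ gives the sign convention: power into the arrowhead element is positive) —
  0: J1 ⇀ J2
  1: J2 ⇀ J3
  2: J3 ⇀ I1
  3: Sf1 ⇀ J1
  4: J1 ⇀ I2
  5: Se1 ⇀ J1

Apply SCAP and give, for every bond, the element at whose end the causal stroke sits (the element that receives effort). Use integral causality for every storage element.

bond 3 →Sf1  (Sf1: flow source, stroke at near end)
bond 5 →J1  (Se1 (Se) sets effort on bond)
bond 0 →J2  (0-jn J1 has e-setter on 5)
bond 4 →I2  (common-e at J1 fixed by 5)
bond 1 →J3  (closing 1-jn rule on J2)
bond 2 →I1  (J3 effort already set via bond 1)

β0 stroke at J2
β1 stroke at J3
β2 stroke at I1
β3 stroke at Sf1
β4 stroke at I2
β5 stroke at J1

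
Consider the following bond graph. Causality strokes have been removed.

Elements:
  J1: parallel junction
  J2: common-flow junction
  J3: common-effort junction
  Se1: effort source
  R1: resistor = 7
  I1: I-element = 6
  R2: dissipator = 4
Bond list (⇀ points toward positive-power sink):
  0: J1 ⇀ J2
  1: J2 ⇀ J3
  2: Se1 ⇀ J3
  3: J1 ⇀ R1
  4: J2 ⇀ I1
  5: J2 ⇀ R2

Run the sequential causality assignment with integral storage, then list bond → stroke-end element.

bond 0 |J2
bond 1 |J2
bond 2 |J3
bond 3 |J1
bond 4 |I1
bond 5 |J2

#2 →J3  (source Se1 imposes e)
#1 →J2  (J3 effort already set via bond 2)
#4 →I1  (I1 integral (f out))
#0 →J2  (J2: bond 4 brought flow, rest push out)
#5 →J2  (1-jn J2 has f-setter on 4)
#3 →J1  (J1 needs exactly one e-in)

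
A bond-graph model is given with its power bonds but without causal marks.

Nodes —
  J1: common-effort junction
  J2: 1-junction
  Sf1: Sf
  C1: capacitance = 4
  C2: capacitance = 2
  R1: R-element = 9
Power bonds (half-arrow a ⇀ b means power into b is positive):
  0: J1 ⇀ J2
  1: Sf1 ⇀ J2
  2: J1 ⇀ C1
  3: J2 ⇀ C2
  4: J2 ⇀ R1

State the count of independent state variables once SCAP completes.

#1 →Sf1  (source Sf1 imposes f)
#0 →J2  (J2: bond 1 brought flow, rest push out)
#3 →J2  (1-jn J2 has f-setter on 1)
#4 →J2  (common-f at J2 fixed by 1)
#2 →J1  (J1: last free bond brings effort in)

2  (C1, C2 all integral)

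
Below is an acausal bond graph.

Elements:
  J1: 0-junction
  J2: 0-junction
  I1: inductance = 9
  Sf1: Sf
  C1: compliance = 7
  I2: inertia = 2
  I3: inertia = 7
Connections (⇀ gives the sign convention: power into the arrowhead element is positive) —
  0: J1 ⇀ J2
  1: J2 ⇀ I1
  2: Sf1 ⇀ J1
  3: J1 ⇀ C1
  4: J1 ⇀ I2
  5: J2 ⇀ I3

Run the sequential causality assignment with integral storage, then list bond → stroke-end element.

bond 0 →J2
bond 1 →I1
bond 2 →Sf1
bond 3 →J1
bond 4 →I2
bond 5 →I3

b2 →Sf1  (Sf1 (Sf) sets flow on bond)
b1 →I1  (prefer integral on I1)
b3 →J1  (C1 integral (e out))
b0 →J2  (0-jn J1 has e-setter on 3)
b4 →I2  (J1 effort already set via bond 3)
b5 →I3  (J2: bond 0 brought effort, rest push out)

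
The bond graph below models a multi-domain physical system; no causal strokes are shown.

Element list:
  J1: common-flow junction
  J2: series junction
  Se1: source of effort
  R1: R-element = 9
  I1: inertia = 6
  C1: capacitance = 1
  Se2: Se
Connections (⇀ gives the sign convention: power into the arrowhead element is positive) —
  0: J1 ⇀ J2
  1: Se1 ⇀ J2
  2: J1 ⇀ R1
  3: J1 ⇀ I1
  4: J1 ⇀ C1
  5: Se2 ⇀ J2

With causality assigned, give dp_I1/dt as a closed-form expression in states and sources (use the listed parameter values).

dp_I1/dt = E_Se1 + E_Se2 - 3*p_I1/2 - q_C1

b1 stroke at J2  (Se1: effort source, stroke at far end)
b5 stroke at J2  (Se2 (Se) sets effort on bond)
b0 stroke at J1  (only one flow-in slot at J2)
b3 stroke at I1  (prefer integral on I1)
b2 stroke at J1  (1-jn J1 has f-setter on 3)
b4 stroke at J1  (J1 flow already set via bond 3)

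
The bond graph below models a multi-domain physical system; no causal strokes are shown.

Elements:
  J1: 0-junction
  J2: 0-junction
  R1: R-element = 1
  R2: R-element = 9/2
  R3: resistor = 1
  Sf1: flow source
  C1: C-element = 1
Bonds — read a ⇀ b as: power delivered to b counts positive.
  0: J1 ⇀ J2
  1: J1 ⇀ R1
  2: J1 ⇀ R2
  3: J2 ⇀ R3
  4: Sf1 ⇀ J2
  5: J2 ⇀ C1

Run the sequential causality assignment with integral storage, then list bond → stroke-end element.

b0 |J1
b1 |R1
b2 |R2
b3 |R3
b4 |Sf1
b5 |J2

bond 4 stroke at Sf1  (Sf1 fixes flow; stroke at Sf1)
bond 5 stroke at J2  (prefer integral on C1)
bond 0 stroke at J1  (J2 effort already set via bond 5)
bond 3 stroke at R3  (0-jn J2 has e-setter on 5)
bond 1 stroke at R1  (J1 effort already set via bond 0)
bond 2 stroke at R2  (0-jn J1 has e-setter on 0)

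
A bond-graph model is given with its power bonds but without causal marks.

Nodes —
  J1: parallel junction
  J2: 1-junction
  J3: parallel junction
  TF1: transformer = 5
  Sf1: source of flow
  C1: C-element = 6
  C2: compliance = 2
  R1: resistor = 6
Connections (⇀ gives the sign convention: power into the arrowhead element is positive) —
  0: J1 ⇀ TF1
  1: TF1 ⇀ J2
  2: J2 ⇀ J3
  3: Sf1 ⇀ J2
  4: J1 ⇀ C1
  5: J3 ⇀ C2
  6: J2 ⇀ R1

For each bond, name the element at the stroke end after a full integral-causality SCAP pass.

b3 |Sf1  (Sf1 (Sf) sets flow on bond)
b1 |J2  (1-jn J2 has f-setter on 3)
b2 |J2  (1-jn J2 has f-setter on 3)
b6 |J2  (J2: bond 3 brought flow, rest push out)
b5 |J3  (J3 needs exactly one e-in)
b0 |TF1  (TF1 one-in-one-out from 1)
b4 |J1  (only one effort-in slot at J1)

#0 |TF1
#1 |J2
#2 |J2
#3 |Sf1
#4 |J1
#5 |J3
#6 |J2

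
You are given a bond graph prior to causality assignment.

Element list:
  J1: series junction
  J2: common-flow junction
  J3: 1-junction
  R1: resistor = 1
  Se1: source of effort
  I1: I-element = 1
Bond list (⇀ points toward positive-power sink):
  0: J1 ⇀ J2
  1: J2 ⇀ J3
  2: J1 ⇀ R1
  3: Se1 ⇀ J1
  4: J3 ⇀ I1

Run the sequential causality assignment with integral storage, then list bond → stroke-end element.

b3 |J1  (Se1 (Se) sets effort on bond)
b4 |I1  (I1 outputs flow p/I1)
b1 |J3  (J3 flow already set via bond 4)
b0 |J2  (common-f at J2 fixed by 1)
b2 |J1  (J1 flow already set via bond 0)

bond 0 |J2
bond 1 |J3
bond 2 |J1
bond 3 |J1
bond 4 |I1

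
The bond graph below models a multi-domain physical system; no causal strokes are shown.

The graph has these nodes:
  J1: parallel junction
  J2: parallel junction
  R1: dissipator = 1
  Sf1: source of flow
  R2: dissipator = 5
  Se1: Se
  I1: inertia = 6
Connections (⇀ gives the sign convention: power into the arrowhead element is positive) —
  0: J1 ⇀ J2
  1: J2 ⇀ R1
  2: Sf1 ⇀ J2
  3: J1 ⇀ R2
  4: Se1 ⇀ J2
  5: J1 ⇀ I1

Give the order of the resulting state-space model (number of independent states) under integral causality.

#2 stroke at Sf1  (Sf1 (Sf) sets flow on bond)
#4 stroke at J2  (Se1 (Se) sets effort on bond)
#0 stroke at J1  (common-e at J2 fixed by 4)
#1 stroke at R1  (common-e at J2 fixed by 4)
#3 stroke at R2  (J1 effort already set via bond 0)
#5 stroke at I1  (0-jn J1 has e-setter on 0)

1  (I1 all integral)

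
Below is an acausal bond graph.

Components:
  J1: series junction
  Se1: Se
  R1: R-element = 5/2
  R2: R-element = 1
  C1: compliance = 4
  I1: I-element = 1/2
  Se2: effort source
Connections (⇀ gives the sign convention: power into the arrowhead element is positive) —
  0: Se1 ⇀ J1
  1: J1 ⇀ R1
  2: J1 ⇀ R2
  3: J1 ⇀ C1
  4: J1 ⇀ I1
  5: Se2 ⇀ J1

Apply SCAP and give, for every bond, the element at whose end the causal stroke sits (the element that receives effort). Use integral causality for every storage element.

b0 stroke→J1
b1 stroke→J1
b2 stroke→J1
b3 stroke→J1
b4 stroke→I1
b5 stroke→J1

#0 stroke→J1  (Se1: effort source, stroke at far end)
#5 stroke→J1  (Se2 (Se) sets effort on bond)
#3 stroke→J1  (C1: C, integral causality)
#4 stroke→I1  (I1: I, integral causality)
#1 stroke→J1  (J1 flow already set via bond 4)
#2 stroke→J1  (common-f at J1 fixed by 4)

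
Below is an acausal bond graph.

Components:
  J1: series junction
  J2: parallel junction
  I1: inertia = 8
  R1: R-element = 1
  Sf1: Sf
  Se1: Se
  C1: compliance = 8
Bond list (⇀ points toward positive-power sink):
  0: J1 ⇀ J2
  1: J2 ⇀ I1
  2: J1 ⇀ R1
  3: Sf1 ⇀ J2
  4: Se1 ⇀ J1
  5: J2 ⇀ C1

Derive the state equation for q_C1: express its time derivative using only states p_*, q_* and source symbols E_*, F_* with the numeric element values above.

dq_C1/dt = E_Se1 + F_Sf1 - p_I1/8 - q_C1/8

bond 3 |Sf1  (Sf1 (Sf) sets flow on bond)
bond 4 |J1  (Se1: effort source, stroke at far end)
bond 1 |I1  (prefer integral on I1)
bond 5 |J2  (C1 integral (e out))
bond 0 |J1  (J2 effort already set via bond 5)
bond 2 |R1  (J1 needs exactly one f-in)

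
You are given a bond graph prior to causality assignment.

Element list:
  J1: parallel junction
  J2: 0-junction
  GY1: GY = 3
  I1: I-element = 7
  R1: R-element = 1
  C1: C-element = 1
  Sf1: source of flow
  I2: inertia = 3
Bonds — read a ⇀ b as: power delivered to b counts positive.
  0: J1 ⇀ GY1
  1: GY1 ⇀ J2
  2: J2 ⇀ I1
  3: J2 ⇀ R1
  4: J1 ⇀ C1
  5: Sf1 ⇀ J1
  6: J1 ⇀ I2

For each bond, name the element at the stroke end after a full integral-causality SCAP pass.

bond 5 stroke at Sf1  (Sf1 fixes flow; stroke at Sf1)
bond 2 stroke at I1  (I1 outputs flow p/I1)
bond 4 stroke at J1  (prefer integral on C1)
bond 0 stroke at GY1  (J1 effort already set via bond 4)
bond 6 stroke at I2  (J1: bond 4 brought effort, rest push out)
bond 1 stroke at GY1  (GY GY1: same side as bond 0)
bond 3 stroke at J2  (J2: last free bond brings effort in)

b0 →GY1
b1 →GY1
b2 →I1
b3 →J2
b4 →J1
b5 →Sf1
b6 →I2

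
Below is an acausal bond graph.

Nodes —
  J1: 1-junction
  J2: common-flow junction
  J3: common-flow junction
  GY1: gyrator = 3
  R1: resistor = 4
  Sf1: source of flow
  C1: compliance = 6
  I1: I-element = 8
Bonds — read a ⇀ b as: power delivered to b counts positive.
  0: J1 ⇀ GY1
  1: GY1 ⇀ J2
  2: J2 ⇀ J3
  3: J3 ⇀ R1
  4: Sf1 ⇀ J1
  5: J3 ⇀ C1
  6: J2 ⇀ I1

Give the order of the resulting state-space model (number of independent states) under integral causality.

2  (C1, I1 all integral)

b4 →Sf1  (source Sf1 imposes f)
b0 →J1  (common-f at J1 fixed by 4)
b1 →J2  (GY1 both-in/both-out from 0)
b5 →J3  (C1: C, integral causality)
b6 →I1  (I1 outputs flow p/I1)
b2 →J2  (J2 flow already set via bond 6)
b3 →J3  (J3: bond 2 brought flow, rest push out)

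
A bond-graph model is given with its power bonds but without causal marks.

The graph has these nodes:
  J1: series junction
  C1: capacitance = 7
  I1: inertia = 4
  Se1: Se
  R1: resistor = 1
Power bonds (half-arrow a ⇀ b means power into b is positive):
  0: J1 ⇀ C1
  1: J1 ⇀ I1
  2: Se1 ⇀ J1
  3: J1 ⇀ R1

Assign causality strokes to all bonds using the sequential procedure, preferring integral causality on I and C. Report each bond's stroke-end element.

b2 →J1  (Se1 (Se) sets effort on bond)
b0 →J1  (prefer integral on C1)
b1 →I1  (prefer integral on I1)
b3 →J1  (J1: bond 1 brought flow, rest push out)

bond 0 →J1
bond 1 →I1
bond 2 →J1
bond 3 →J1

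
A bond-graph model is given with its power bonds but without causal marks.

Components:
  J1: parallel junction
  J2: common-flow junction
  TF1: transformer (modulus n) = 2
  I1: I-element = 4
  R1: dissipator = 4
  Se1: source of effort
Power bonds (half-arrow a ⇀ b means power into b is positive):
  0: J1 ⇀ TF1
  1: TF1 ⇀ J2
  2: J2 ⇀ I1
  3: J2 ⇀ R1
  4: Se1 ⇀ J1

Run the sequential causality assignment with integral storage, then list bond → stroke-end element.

#4 stroke→J1  (Se1 fixes effort; stroke away)
#0 stroke→TF1  (0-jn J1 has e-setter on 4)
#1 stroke→J2  (TF TF1: opposite of bond 0)
#2 stroke→I1  (prefer integral on I1)
#3 stroke→J2  (J2 flow already set via bond 2)

b0 →TF1
b1 →J2
b2 →I1
b3 →J2
b4 →J1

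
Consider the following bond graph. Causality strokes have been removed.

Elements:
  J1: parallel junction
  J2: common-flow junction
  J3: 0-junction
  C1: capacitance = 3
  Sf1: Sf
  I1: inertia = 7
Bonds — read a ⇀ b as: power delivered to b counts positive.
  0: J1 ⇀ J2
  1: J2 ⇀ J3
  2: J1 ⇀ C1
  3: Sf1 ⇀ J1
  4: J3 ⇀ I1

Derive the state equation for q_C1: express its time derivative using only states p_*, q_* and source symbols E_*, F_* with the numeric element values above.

dq_C1/dt = F_Sf1 - p_I1/7

bond 3 stroke at Sf1  (Sf1 fixes flow; stroke at Sf1)
bond 2 stroke at J1  (prefer integral on C1)
bond 0 stroke at J2  (common-e at J1 fixed by 2)
bond 1 stroke at J3  (closing 1-jn rule on J2)
bond 4 stroke at I1  (common-e at J3 fixed by 1)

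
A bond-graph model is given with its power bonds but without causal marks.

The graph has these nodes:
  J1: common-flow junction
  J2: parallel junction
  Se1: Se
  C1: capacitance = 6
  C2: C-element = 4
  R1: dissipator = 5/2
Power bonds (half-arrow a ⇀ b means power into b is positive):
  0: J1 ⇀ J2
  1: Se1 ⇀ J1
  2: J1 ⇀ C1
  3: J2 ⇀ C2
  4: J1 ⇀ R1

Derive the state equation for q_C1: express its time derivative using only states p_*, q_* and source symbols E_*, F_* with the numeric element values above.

#1 |J1  (Se1 fixes effort; stroke away)
#2 |J1  (C1 integral (e out))
#3 |J2  (C2 integral (e out))
#0 |J1  (common-e at J2 fixed by 3)
#4 |R1  (only one flow-in slot at J1)

dq_C1/dt = 2*E_Se1/5 - q_C1/15 - q_C2/10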